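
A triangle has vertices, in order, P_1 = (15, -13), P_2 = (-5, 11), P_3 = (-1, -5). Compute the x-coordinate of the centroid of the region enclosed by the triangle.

3

Apply the shoelace (surveyor's) formula. First the cross-terms c_i = x_i·y_{i+1} − x_{i+1}·y_i:
  100, 36, 88  ⇒  2A = 224, A = 112.
Then Σ (x_i + x_{i+1})·c_i = 2016, so x̄ = 2016 / (6·112) = 3.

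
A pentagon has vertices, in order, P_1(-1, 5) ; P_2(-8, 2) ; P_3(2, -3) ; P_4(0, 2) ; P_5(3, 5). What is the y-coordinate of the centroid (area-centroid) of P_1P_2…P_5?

100/57

Apply the shoelace (surveyor's) formula. First the cross-terms c_i = x_i·y_{i+1} − x_{i+1}·y_i:
  38, 20, 4, -6, 20  ⇒  2A = 76, A = 38.
Then Σ (y_i + y_{i+1})·c_i = 400, so ȳ = 400 / (6·38) = 100/57.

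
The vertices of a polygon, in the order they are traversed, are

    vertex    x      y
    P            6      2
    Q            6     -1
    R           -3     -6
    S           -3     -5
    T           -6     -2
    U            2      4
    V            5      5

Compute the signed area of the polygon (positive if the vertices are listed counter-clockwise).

-67

P→Q: (6)(-1) − (6)(2) = -18
Q→R: (6)(-6) − (-3)(-1) = -39
R→S: (-3)(-5) − (-3)(-6) = -3
S→T: (-3)(-2) − (-6)(-5) = -24
T→U: (-6)(4) − (2)(-2) = -20
U→V: (2)(5) − (5)(4) = -10
V→P: (5)(2) − (6)(5) = -20
Σ = -134
Signed area = Σ/2 = -67 (negative ⇒ clockwise traversal).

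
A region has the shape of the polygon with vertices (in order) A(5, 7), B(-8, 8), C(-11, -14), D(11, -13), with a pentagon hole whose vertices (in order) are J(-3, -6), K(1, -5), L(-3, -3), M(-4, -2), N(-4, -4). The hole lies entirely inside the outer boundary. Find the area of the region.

Outer boundary:
Apply the shoelace formula: 2A = Σ (x_i·y_{i+1} − x_{i+1}·y_i), indices taken mod 4.
Cross-terms: 96, 200, 297, 142  ⇒  Σ = 735
Area = |Σ|/2 = 367.5.
Hole:
Apply the shoelace (surveyor's) formula: 2A = Σ (x_i·y_{i+1} − x_{i+1}·y_i), indices taken mod 5.
Σ = (21) + (-18) + (-6) + (8) + (12) = 17
Area = |Σ|/2 = 8.5.
Net area = 367.5 − 8.5 = 359.

359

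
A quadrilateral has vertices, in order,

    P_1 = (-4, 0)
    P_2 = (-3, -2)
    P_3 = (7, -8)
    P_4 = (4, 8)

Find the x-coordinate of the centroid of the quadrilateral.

532/249

Apply the shoelace (surveyor's) formula. First the cross-terms c_i = x_i·y_{i+1} − x_{i+1}·y_i:
  8, 38, 88, 32  ⇒  2A = 166, A = 83.
Then Σ (x_i + x_{i+1})·c_i = 1064, so x̄ = 1064 / (6·83) = 532/249.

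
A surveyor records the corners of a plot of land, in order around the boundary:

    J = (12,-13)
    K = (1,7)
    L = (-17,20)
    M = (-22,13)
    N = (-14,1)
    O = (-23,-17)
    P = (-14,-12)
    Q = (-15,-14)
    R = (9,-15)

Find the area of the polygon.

Apply the surveyor's formula: 2A = Σ (x_i·y_{i+1} − x_{i+1}·y_i), indices taken mod 9.
Cross-terms: 97, 139, 219, 160, 261, 38, 16, 351, 63  ⇒  Σ = 1344
Area = |Σ|/2 = 672.

672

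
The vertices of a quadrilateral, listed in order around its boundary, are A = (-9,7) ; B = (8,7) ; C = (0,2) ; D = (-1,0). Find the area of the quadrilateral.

54

Σ = (-119) + (16) + (2) + (-7) = -108
Area = |Σ|/2 = 54.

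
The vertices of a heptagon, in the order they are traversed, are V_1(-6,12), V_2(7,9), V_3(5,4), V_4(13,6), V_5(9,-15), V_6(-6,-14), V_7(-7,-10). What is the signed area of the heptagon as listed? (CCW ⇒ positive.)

-412

Apply Gauss's area formula: 2A = Σ (x_i·y_{i+1} − x_{i+1}·y_i), indices taken mod 7.
Σ = (-138) + (-17) + (-22) + (-249) + (-216) + (-38) + (-144) = -824
Signed area = Σ/2 = -412 (negative ⇒ clockwise traversal).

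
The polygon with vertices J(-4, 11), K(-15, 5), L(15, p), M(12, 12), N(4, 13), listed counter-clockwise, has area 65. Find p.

The doubled signed area Σ (x_i y_{i+1} − x_{i+1} y_i) is linear in p.
With p=0 it equals 454; the coefficient of p is -27 (from the two edges through L).
So -27·p + 454 = 2·65 = 130 ⇒ p = 12.

12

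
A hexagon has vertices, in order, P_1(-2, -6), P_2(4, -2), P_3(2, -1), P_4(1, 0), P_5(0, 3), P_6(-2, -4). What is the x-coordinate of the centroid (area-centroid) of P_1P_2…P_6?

Apply the shoelace (surveyor's) formula. First the cross-terms c_i = x_i·y_{i+1} − x_{i+1}·y_i:
  28, 0, 1, 3, 6, 4  ⇒  2A = 42, A = 21.
Then Σ (x_i + x_{i+1})·c_i = 34, so x̄ = 34 / (6·21) = 17/63.

17/63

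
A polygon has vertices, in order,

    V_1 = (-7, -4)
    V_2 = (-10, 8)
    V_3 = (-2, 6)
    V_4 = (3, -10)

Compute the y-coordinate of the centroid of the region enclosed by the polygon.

Apply the surveyor's formula. First the cross-terms c_i = x_i·y_{i+1} − x_{i+1}·y_i:
  -96, -44, 2, -82  ⇒  2A = -220, A = -110.
Then Σ (y_i + y_{i+1})·c_i = 140, so ȳ = 140 / (6·(-110)) = -7/33.

-7/33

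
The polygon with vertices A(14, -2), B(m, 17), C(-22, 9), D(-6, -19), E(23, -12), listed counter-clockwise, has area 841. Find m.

Write out the shoelace sum; only the two edges meeting at B involve m:
2·Area = [(14·17 − m·(-2)) + (m·9 − (-22)·17)] + 1103
       = 11·m + 1715 = 1682
⇒ m = -3.

-3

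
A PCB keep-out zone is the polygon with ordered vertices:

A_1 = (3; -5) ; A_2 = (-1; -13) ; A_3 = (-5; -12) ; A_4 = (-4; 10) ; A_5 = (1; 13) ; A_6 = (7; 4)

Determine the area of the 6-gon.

Σ = (-44) + (-53) + (-98) + (-62) + (-87) + (-47) = -391
Area = |Σ|/2 = 195.5.

195.5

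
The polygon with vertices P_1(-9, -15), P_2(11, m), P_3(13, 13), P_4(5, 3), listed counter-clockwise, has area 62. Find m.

5

The doubled signed area Σ (x_i y_{i+1} − x_{i+1} y_i) is linear in m.
With m=0 it equals 234; the coefficient of m is -22 (from the two edges through P_2).
So -22·m + 234 = 2·62 = 124 ⇒ m = 5.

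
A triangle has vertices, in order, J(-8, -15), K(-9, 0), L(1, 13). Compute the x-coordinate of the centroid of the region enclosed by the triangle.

-16/3

Apply the surveyor's formula. First the cross-terms c_i = x_i·y_{i+1} − x_{i+1}·y_i:
  -135, -117, 89  ⇒  2A = -163, A = -81.5.
Then Σ (x_i + x_{i+1})·c_i = 2608, so x̄ = 2608 / (6·(-81.5)) = -16/3.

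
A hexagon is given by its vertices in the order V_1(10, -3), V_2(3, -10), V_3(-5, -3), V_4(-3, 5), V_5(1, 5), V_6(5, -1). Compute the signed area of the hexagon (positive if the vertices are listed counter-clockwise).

-117.5

Apply Gauss's area formula: 2A = Σ (x_i·y_{i+1} − x_{i+1}·y_i), indices taken mod 6.
Cross-terms: -91, -59, -34, -20, -26, -5  ⇒  Σ = -235
Signed area = Σ/2 = -117.5 (negative ⇒ clockwise traversal).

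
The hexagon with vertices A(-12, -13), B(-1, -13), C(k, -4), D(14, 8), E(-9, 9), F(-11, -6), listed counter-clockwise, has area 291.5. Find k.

The doubled signed area Σ (x_i y_{i+1} − x_{i+1} y_i) is linear in k.
With k=0 it equals 625; the coefficient of k is 21 (from the two edges through C).
So 21·k + 625 = 2·291.5 = 583 ⇒ k = -2.

-2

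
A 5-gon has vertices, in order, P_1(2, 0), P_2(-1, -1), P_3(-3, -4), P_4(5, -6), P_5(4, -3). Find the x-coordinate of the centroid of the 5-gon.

187/156

Apply the shoelace (surveyor's) formula. First the cross-terms c_i = x_i·y_{i+1} − x_{i+1}·y_i:
  -2, 1, 38, 9, 6  ⇒  2A = 52, A = 26.
Then Σ (x_i + x_{i+1})·c_i = 187, so x̄ = 187 / (6·26) = 187/156.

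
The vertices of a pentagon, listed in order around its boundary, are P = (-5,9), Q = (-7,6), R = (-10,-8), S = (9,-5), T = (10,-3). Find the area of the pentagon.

184.5

Apply the shoelace (surveyor's) formula: 2A = Σ (x_i·y_{i+1} − x_{i+1}·y_i), indices taken mod 5.
P→Q: (-5)(6) − (-7)(9) = 33
Q→R: (-7)(-8) − (-10)(6) = 116
R→S: (-10)(-5) − (9)(-8) = 122
S→T: (9)(-3) − (10)(-5) = 23
T→P: (10)(9) − (-5)(-3) = 75
Σ = 369
Area = |Σ|/2 = 184.5.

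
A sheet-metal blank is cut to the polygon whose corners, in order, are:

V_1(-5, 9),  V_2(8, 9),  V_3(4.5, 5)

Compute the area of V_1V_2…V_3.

26

Apply Gauss's area formula: 2A = Σ (x_i·y_{i+1} − x_{i+1}·y_i), indices taken mod 3.
Σ = (-117) + (-0.5) + (65.5) = -52
Area = |Σ|/2 = 26.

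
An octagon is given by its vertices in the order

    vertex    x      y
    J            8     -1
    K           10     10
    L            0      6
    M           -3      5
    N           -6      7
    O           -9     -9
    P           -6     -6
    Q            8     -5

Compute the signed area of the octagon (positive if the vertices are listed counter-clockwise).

Apply Gauss's area formula: 2A = Σ (x_i·y_{i+1} − x_{i+1}·y_i), indices taken mod 8.
Σ = (90) + (60) + (18) + (9) + (117) + (0) + (78) + (32) = 404
Signed area = Σ/2 = 202 (positive ⇒ counter-clockwise traversal).

202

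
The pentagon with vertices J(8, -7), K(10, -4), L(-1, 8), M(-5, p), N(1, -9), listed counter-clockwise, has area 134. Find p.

-2

The doubled signed area Σ (x_i y_{i+1} − x_{i+1} y_i) is linear in p.
With p=0 it equals 264; the coefficient of p is -2 (from the two edges through M).
So -2·p + 264 = 2·134 = 268 ⇒ p = -2.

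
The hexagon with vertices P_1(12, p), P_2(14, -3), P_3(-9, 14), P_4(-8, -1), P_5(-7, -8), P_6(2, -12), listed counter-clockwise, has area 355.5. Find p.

-13

The doubled signed area Σ (x_i y_{i+1} − x_{i+1} y_i) is linear in p.
With p=0 it equals 555; the coefficient of p is -12 (from the two edges through P_1).
So -12·p + 555 = 2·355.5 = 711 ⇒ p = -13.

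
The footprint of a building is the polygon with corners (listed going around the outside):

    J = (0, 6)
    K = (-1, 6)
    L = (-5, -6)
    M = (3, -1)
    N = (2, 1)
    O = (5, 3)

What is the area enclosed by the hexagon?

50.5

J→K: (0)(6) − (-1)(6) = 6
K→L: (-1)(-6) − (-5)(6) = 36
L→M: (-5)(-1) − (3)(-6) = 23
M→N: (3)(1) − (2)(-1) = 5
N→O: (2)(3) − (5)(1) = 1
O→J: (5)(6) − (0)(3) = 30
Σ = 101
Area = |Σ|/2 = 50.5.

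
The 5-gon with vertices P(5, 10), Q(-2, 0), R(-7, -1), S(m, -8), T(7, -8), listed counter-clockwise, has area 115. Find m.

2

Write out the shoelace sum; only the two edges meeting at S involve m:
2·Area = [((-7)·(-8) − m·(-1)) + (m·(-8) − 7·(-8))] + 132
       = -7·m + 244 = 230
⇒ m = 2.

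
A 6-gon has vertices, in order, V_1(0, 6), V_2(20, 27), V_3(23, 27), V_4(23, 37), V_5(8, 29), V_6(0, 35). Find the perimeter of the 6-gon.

98

|V_1V_2| = √((20)² + (21)²) = √841 = 29
|V_2V_3| = √((3)² + (0)²) = √9 = 3
|V_3V_4| = √((0)² + (10)²) = √100 = 10
|V_4V_5| = √((-15)² + (-8)²) = √289 = 17
|V_5V_6| = √((-8)² + (6)²) = √100 = 10
|V_6V_1| = √((0)² + (-29)²) = √841 = 29
Perimeter = 29 + 3 + 10 + 17 + 10 + 29 = 98.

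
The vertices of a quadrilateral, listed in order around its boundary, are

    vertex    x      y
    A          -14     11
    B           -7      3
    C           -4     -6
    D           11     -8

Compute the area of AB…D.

98

Apply the shoelace formula: 2A = Σ (x_i·y_{i+1} − x_{i+1}·y_i), indices taken mod 4.
Σ = (35) + (54) + (98) + (9) = 196
Area = |Σ|/2 = 98.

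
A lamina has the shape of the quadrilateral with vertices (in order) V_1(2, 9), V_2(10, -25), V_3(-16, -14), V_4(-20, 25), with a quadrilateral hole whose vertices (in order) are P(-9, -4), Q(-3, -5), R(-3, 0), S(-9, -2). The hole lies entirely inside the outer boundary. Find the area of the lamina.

774

Outer boundary:
V_1→V_2: (2)(-25) − (10)(9) = -140
V_2→V_3: (10)(-14) − (-16)(-25) = -540
V_3→V_4: (-16)(25) − (-20)(-14) = -680
V_4→V_1: (-20)(9) − (2)(25) = -230
Σ = -1590
Area = |Σ|/2 = 795.
Hole:
Apply the surveyor's formula: 2A = Σ (x_i·y_{i+1} − x_{i+1}·y_i), indices taken mod 4.
P→Q: (-9)(-5) − (-3)(-4) = 33
Q→R: (-3)(0) − (-3)(-5) = -15
R→S: (-3)(-2) − (-9)(0) = 6
S→P: (-9)(-4) − (-9)(-2) = 18
Σ = 42
Area = |Σ|/2 = 21.
Net area = 795 − 21 = 774.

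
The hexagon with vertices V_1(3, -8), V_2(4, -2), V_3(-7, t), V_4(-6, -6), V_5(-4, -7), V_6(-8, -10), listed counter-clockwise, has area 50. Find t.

-5

The doubled signed area Σ (x_i y_{i+1} − x_{i+1} y_i) is linear in t.
With t=0 it equals 150; the coefficient of t is 10 (from the two edges through V_3).
So 10·t + 150 = 2·50 = 100 ⇒ t = -5.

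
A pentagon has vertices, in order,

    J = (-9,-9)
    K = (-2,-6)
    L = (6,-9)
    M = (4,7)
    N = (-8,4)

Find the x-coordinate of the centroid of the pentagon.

Apply the surveyor's formula. First the cross-terms c_i = x_i·y_{i+1} − x_{i+1}·y_i:
  36, 54, 78, 72, 108  ⇒  2A = 348, A = 174.
Then Σ (x_i + x_{i+1})·c_i = -1524, so x̄ = -1524 / (6·174) = -127/87.

-127/87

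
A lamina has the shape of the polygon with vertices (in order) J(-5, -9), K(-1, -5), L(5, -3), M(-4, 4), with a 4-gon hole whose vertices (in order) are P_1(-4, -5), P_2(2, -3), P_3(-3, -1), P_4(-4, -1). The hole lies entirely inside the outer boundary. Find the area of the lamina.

Outer boundary:
Σ = (16) + (28) + (8) + (56) = 108
Area = |Σ|/2 = 54.
Hole:
Σ = (22) + (-11) + (-1) + (16) = 26
Area = |Σ|/2 = 13.
Net area = 54 − 13 = 41.

41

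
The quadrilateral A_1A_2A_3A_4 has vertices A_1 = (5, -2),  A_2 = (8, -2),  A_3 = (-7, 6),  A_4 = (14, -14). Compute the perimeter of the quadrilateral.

64

|A_1A_2| = √((3)² + (0)²) = √9 = 3
|A_2A_3| = √((-15)² + (8)²) = √289 = 17
|A_3A_4| = √((21)² + (-20)²) = √841 = 29
|A_4A_1| = √((-9)² + (12)²) = √225 = 15
Perimeter = 3 + 17 + 29 + 15 = 64.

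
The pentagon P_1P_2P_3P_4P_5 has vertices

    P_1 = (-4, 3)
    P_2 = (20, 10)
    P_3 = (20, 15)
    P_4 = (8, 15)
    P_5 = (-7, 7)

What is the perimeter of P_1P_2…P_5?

|P_1P_2| = √((24)² + (7)²) = √625 = 25
|P_2P_3| = √((0)² + (5)²) = √25 = 5
|P_3P_4| = √((-12)² + (0)²) = √144 = 12
|P_4P_5| = √((-15)² + (-8)²) = √289 = 17
|P_5P_1| = √((3)² + (-4)²) = √25 = 5
Perimeter = 25 + 5 + 12 + 17 + 5 = 64.

64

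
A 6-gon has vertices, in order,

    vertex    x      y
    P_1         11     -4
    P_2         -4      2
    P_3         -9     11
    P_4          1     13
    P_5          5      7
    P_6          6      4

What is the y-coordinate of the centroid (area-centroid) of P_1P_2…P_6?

201/37

Apply the surveyor's formula. First the cross-terms c_i = x_i·y_{i+1} − x_{i+1}·y_i:
  6, -26, -128, -58, -22, -68  ⇒  2A = -296, A = -148.
Then Σ (y_i + y_{i+1})·c_i = -4824, so ȳ = -4824 / (6·(-148)) = 201/37.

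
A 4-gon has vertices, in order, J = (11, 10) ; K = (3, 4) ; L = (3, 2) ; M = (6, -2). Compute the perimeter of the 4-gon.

30

|JK| = √((-8)² + (-6)²) = √100 = 10
|KL| = √((0)² + (-2)²) = √4 = 2
|LM| = √((3)² + (-4)²) = √25 = 5
|MJ| = √((5)² + (12)²) = √169 = 13
Perimeter = 10 + 2 + 5 + 13 = 30.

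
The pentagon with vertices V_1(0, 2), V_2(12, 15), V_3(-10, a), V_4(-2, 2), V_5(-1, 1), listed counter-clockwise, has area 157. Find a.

15

Write out the shoelace sum; only the two edges meeting at V_3 involve a:
2·Area = [(12·a − (-10)·15) + ((-10)·2 − (-2)·a)] + -26
       = 14·a + 104 = 314
⇒ a = 15.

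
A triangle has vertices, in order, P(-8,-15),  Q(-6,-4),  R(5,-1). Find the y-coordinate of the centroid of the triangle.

-20/3

Apply Gauss's area formula. First the cross-terms c_i = x_i·y_{i+1} − x_{i+1}·y_i:
  -58, 26, -83  ⇒  2A = -115, A = -57.5.
Then Σ (y_i + y_{i+1})·c_i = 2300, so ȳ = 2300 / (6·(-57.5)) = -20/3.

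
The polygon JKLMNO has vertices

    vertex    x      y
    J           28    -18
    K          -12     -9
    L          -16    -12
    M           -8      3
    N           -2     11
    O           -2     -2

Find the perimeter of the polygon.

120

|JK| = √((-40)² + (9)²) = √1681 = 41
|KL| = √((-4)² + (-3)²) = √25 = 5
|LM| = √((8)² + (15)²) = √289 = 17
|MN| = √((6)² + (8)²) = √100 = 10
|NO| = √((0)² + (-13)²) = √169 = 13
|OJ| = √((30)² + (-16)²) = √1156 = 34
Perimeter = 41 + 5 + 17 + 10 + 13 + 34 = 120.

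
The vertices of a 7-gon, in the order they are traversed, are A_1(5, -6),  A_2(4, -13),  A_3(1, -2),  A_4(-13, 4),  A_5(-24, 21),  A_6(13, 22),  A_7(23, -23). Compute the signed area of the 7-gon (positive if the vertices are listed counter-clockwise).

-932

Apply the shoelace formula: 2A = Σ (x_i·y_{i+1} − x_{i+1}·y_i), indices taken mod 7.
Cross-terms: -41, 5, -22, -177, -801, -805, -23  ⇒  Σ = -1864
Signed area = Σ/2 = -932 (negative ⇒ clockwise traversal).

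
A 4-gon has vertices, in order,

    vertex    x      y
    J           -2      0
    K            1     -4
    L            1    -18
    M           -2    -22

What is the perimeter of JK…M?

|JK| = √((3)² + (-4)²) = √25 = 5
|KL| = √((0)² + (-14)²) = √196 = 14
|LM| = √((-3)² + (-4)²) = √25 = 5
|MJ| = √((0)² + (22)²) = √484 = 22
Perimeter = 5 + 14 + 5 + 22 = 46.

46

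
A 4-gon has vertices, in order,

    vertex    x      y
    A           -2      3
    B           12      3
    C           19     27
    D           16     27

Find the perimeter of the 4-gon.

|AB| = √((14)² + (0)²) = √196 = 14
|BC| = √((7)² + (24)²) = √625 = 25
|CD| = √((-3)² + (0)²) = √9 = 3
|DA| = √((-18)² + (-24)²) = √900 = 30
Perimeter = 14 + 25 + 3 + 30 = 72.

72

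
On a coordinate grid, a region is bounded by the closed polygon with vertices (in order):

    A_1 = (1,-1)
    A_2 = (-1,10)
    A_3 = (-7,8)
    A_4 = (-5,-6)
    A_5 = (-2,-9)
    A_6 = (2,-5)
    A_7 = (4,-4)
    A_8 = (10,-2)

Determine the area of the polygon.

Apply the shoelace formula: 2A = Σ (x_i·y_{i+1} − x_{i+1}·y_i), indices taken mod 8.
Σ = (9) + (62) + (82) + (33) + (28) + (12) + (32) + (-8) = 250
Area = |Σ|/2 = 125.

125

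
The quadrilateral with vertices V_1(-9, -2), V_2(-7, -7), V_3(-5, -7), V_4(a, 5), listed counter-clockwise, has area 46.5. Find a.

The doubled signed area Σ (x_i y_{i+1} − x_{i+1} y_i) is linear in a.
With a=0 it equals 83; the coefficient of a is 5 (from the two edges through V_4).
So 5·a + 83 = 2·46.5 = 93 ⇒ a = 2.

2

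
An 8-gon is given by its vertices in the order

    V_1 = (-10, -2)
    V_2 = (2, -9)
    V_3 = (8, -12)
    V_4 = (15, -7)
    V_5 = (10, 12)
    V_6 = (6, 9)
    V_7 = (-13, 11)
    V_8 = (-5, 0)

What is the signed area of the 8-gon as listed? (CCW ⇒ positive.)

Apply the surveyor's formula: 2A = Σ (x_i·y_{i+1} − x_{i+1}·y_i), indices taken mod 8.
V_1→V_2: (-10)(-9) − (2)(-2) = 94
V_2→V_3: (2)(-12) − (8)(-9) = 48
V_3→V_4: (8)(-7) − (15)(-12) = 124
V_4→V_5: (15)(12) − (10)(-7) = 250
V_5→V_6: (10)(9) − (6)(12) = 18
V_6→V_7: (6)(11) − (-13)(9) = 183
V_7→V_8: (-13)(0) − (-5)(11) = 55
V_8→V_1: (-5)(-2) − (-10)(0) = 10
Σ = 782
Signed area = Σ/2 = 391 (positive ⇒ counter-clockwise traversal).

391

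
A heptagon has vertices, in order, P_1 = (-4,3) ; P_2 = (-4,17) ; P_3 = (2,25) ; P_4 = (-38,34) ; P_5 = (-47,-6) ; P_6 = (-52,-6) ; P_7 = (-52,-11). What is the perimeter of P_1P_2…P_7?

166

|P_1P_2| = √((0)² + (14)²) = √196 = 14
|P_2P_3| = √((6)² + (8)²) = √100 = 10
|P_3P_4| = √((-40)² + (9)²) = √1681 = 41
|P_4P_5| = √((-9)² + (-40)²) = √1681 = 41
|P_5P_6| = √((-5)² + (0)²) = √25 = 5
|P_6P_7| = √((0)² + (-5)²) = √25 = 5
|P_7P_1| = √((48)² + (14)²) = √2500 = 50
Perimeter = 14 + 10 + 41 + 41 + 5 + 5 + 50 = 166.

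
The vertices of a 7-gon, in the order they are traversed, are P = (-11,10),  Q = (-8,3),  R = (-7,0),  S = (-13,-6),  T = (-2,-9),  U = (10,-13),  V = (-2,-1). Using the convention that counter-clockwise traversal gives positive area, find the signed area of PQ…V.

Apply the surveyor's formula: 2A = Σ (x_i·y_{i+1} − x_{i+1}·y_i), indices taken mod 7.
Σ = (47) + (21) + (42) + (105) + (116) + (-36) + (-31) = 264
Signed area = Σ/2 = 132 (positive ⇒ counter-clockwise traversal).

132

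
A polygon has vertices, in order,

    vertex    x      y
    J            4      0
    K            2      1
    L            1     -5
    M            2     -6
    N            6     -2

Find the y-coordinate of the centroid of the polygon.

-268/111

Apply the shoelace (surveyor's) formula. First the cross-terms c_i = x_i·y_{i+1} − x_{i+1}·y_i:
  4, -11, 4, 32, 8  ⇒  2A = 37, A = 18.5.
Then Σ (y_i + y_{i+1})·c_i = -268, so ȳ = -268 / (6·18.5) = -268/111.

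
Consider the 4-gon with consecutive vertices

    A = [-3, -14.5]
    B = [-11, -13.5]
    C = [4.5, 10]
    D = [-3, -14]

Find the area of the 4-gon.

99.875

Σ = (-119) + (-49.25) + (-33) + (1.5) = -199.75
Area = |Σ|/2 = 99.875.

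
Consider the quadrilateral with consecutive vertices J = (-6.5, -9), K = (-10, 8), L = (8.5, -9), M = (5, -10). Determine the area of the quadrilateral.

Σ = (-142) + (22) + (-40) + (-110) = -270
Area = |Σ|/2 = 135.

135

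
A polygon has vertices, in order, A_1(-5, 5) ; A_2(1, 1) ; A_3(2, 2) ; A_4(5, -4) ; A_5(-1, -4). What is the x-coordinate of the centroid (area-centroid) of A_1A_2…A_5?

32/231

Apply the shoelace (surveyor's) formula. First the cross-terms c_i = x_i·y_{i+1} − x_{i+1}·y_i:
  -10, 0, -18, -24, -25  ⇒  2A = -77, A = -38.5.
Then Σ (x_i + x_{i+1})·c_i = -32, so x̄ = -32 / (6·(-38.5)) = 32/231.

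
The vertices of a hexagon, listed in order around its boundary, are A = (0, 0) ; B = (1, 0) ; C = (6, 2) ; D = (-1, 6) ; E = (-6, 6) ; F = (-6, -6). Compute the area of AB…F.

Apply the surveyor's formula: 2A = Σ (x_i·y_{i+1} − x_{i+1}·y_i), indices taken mod 6.
A→B: (0)(0) − (1)(0) = 0
B→C: (1)(2) − (6)(0) = 2
C→D: (6)(6) − (-1)(2) = 38
D→E: (-1)(6) − (-6)(6) = 30
E→F: (-6)(-6) − (-6)(6) = 72
F→A: (-6)(0) − (0)(-6) = 0
Σ = 142
Area = |Σ|/2 = 71.

71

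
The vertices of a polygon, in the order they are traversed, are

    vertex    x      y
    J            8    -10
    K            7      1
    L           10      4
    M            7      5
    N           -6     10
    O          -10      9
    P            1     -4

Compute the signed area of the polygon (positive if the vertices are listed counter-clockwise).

J→K: (8)(1) − (7)(-10) = 78
K→L: (7)(4) − (10)(1) = 18
L→M: (10)(5) − (7)(4) = 22
M→N: (7)(10) − (-6)(5) = 100
N→O: (-6)(9) − (-10)(10) = 46
O→P: (-10)(-4) − (1)(9) = 31
P→J: (1)(-10) − (8)(-4) = 22
Σ = 317
Signed area = Σ/2 = 158.5 (positive ⇒ counter-clockwise traversal).

158.5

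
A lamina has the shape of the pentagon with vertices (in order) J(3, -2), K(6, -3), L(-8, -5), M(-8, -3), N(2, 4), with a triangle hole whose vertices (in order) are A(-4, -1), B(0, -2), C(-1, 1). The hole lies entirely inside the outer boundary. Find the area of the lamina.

Outer boundary:
Cross-terms: 3, -54, -16, -26, -16  ⇒  Σ = -109
Area = |Σ|/2 = 54.5.
Hole:
Apply the shoelace formula: 2A = Σ (x_i·y_{i+1} − x_{i+1}·y_i), indices taken mod 3.
A→B: (-4)(-2) − (0)(-1) = 8
B→C: (0)(1) − (-1)(-2) = -2
C→A: (-1)(-1) − (-4)(1) = 5
Σ = 11
Area = |Σ|/2 = 5.5.
Net area = 54.5 − 5.5 = 49.

49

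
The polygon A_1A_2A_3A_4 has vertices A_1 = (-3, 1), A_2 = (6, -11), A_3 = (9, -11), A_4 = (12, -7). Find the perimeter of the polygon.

|A_1A_2| = √((9)² + (-12)²) = √225 = 15
|A_2A_3| = √((3)² + (0)²) = √9 = 3
|A_3A_4| = √((3)² + (4)²) = √25 = 5
|A_4A_1| = √((-15)² + (8)²) = √289 = 17
Perimeter = 15 + 3 + 5 + 17 = 40.

40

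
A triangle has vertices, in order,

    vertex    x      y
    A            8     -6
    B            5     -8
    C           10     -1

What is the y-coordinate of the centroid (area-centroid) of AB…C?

-5

Apply Gauss's area formula. First the cross-terms c_i = x_i·y_{i+1} − x_{i+1}·y_i:
  -34, 75, -52  ⇒  2A = -11, A = -5.5.
Then Σ (y_i + y_{i+1})·c_i = 165, so ȳ = 165 / (6·(-5.5)) = -5.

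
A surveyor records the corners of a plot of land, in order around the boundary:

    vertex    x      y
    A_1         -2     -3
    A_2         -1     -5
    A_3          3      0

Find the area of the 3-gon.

6.5

Σ = (7) + (15) + (-9) = 13
Area = |Σ|/2 = 6.5.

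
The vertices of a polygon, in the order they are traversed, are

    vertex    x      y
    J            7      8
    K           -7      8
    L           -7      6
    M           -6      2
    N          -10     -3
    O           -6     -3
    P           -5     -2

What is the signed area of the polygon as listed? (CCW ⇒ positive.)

Σ = (112) + (14) + (22) + (38) + (12) + (-3) + (-26) = 169
Signed area = Σ/2 = 84.5 (positive ⇒ counter-clockwise traversal).

84.5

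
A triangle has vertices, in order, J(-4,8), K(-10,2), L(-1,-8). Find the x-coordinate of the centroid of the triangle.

Apply the surveyor's formula. First the cross-terms c_i = x_i·y_{i+1} − x_{i+1}·y_i:
  72, 82, -40  ⇒  2A = 114, A = 57.
Then Σ (x_i + x_{i+1})·c_i = -1710, so x̄ = -1710 / (6·57) = -5.

-5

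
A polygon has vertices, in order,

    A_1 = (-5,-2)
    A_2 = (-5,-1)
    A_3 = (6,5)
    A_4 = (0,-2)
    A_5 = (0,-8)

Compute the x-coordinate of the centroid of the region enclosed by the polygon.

-53/76

Apply the surveyor's formula. First the cross-terms c_i = x_i·y_{i+1} − x_{i+1}·y_i:
  -5, -19, -12, 0, -40  ⇒  2A = -76, A = -38.
Then Σ (x_i + x_{i+1})·c_i = 159, so x̄ = 159 / (6·(-38)) = -53/76.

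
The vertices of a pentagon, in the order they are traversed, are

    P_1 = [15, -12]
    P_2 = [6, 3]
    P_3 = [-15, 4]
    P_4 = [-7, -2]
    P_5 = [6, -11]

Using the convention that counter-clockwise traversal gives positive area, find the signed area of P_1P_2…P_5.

P_1→P_2: (15)(3) − (6)(-12) = 117
P_2→P_3: (6)(4) − (-15)(3) = 69
P_3→P_4: (-15)(-2) − (-7)(4) = 58
P_4→P_5: (-7)(-11) − (6)(-2) = 89
P_5→P_1: (6)(-12) − (15)(-11) = 93
Σ = 426
Signed area = Σ/2 = 213 (positive ⇒ counter-clockwise traversal).

213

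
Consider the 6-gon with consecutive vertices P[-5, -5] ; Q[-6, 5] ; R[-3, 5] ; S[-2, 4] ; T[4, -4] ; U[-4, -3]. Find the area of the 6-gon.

Apply Gauss's area formula: 2A = Σ (x_i·y_{i+1} − x_{i+1}·y_i), indices taken mod 6.
Σ = (-55) + (-15) + (-2) + (-8) + (-28) + (5) = -103
Area = |Σ|/2 = 51.5.

51.5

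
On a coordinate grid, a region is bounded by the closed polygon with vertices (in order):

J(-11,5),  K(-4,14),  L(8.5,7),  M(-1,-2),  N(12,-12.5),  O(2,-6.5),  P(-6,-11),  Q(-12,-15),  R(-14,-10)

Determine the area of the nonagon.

J→K: (-11)(14) − (-4)(5) = -134
K→L: (-4)(7) − (8.5)(14) = -147
L→M: (8.5)(-2) − (-1)(7) = -10
M→N: (-1)(-12.5) − (12)(-2) = 36.5
N→O: (12)(-6.5) − (2)(-12.5) = -53
O→P: (2)(-11) − (-6)(-6.5) = -61
P→Q: (-6)(-15) − (-12)(-11) = -42
Q→R: (-12)(-10) − (-14)(-15) = -90
R→J: (-14)(5) − (-11)(-10) = -180
Σ = -680.5
Area = |Σ|/2 = 340.25.

340.25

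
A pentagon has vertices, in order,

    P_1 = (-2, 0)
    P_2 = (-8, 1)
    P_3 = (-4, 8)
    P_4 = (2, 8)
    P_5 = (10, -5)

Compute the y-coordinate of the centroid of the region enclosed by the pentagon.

17/7

Apply Gauss's area formula. First the cross-terms c_i = x_i·y_{i+1} − x_{i+1}·y_i:
  -2, -60, -48, -90, -10  ⇒  2A = -210, A = -105.
Then Σ (y_i + y_{i+1})·c_i = -1530, so ȳ = -1530 / (6·(-105)) = 17/7.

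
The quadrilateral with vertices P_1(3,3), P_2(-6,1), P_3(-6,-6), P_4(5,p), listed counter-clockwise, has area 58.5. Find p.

-1

The doubled signed area Σ (x_i y_{i+1} − x_{i+1} y_i) is linear in p.
With p=0 it equals 108; the coefficient of p is -9 (from the two edges through P_4).
So -9·p + 108 = 2·58.5 = 117 ⇒ p = -1.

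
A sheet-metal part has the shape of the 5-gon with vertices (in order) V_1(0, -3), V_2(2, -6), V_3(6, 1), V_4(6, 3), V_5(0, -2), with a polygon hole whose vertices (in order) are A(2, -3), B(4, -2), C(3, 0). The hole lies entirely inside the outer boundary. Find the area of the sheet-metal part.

Outer boundary:
Apply the surveyor's formula: 2A = Σ (x_i·y_{i+1} − x_{i+1}·y_i), indices taken mod 5.
Σ = (6) + (38) + (12) + (-12) + (0) = 44
Area = |Σ|/2 = 22.
Hole:
Cross-terms: 8, 6, -9  ⇒  Σ = 5
Area = |Σ|/2 = 2.5.
Net area = 22 − 2.5 = 19.5.

19.5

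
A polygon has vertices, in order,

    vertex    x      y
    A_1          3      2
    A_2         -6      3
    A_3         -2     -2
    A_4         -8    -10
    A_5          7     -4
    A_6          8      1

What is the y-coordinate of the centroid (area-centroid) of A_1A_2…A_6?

Apply Gauss's area formula. First the cross-terms c_i = x_i·y_{i+1} − x_{i+1}·y_i:
  21, 18, 4, 102, 39, 13  ⇒  2A = 197, A = 98.5.
Then Σ (y_i + y_{i+1})·c_i = -1431, so ȳ = -1431 / (6·98.5) = -477/197.

-477/197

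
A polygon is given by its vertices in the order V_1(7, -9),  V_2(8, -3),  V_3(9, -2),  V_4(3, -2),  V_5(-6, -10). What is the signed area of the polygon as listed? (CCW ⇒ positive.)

Cross-terms: 51, 11, -12, -42, 124  ⇒  Σ = 132
Signed area = Σ/2 = 66 (positive ⇒ counter-clockwise traversal).

66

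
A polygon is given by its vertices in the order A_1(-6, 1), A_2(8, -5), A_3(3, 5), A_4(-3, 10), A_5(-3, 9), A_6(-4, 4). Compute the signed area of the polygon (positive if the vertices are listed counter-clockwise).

84.5

Apply the shoelace formula: 2A = Σ (x_i·y_{i+1} − x_{i+1}·y_i), indices taken mod 6.
A_1→A_2: (-6)(-5) − (8)(1) = 22
A_2→A_3: (8)(5) − (3)(-5) = 55
A_3→A_4: (3)(10) − (-3)(5) = 45
A_4→A_5: (-3)(9) − (-3)(10) = 3
A_5→A_6: (-3)(4) − (-4)(9) = 24
A_6→A_1: (-4)(1) − (-6)(4) = 20
Σ = 169
Signed area = Σ/2 = 84.5 (positive ⇒ counter-clockwise traversal).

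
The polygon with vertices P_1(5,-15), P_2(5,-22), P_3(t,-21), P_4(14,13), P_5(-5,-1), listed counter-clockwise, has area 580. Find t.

25

The doubled signed area Σ (x_i y_{i+1} − x_{i+1} y_i) is linear in t.
With t=0 it equals 285; the coefficient of t is 35 (from the two edges through P_3).
So 35·t + 285 = 2·580 = 1160 ⇒ t = 25.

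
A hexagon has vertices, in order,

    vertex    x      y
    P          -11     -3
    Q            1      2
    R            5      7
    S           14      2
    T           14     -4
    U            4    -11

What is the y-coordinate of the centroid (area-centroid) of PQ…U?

-220/93

Apply Gauss's area formula. First the cross-terms c_i = x_i·y_{i+1} − x_{i+1}·y_i:
  -19, -3, -88, -84, -138, -133  ⇒  2A = -465, A = -232.5.
Then Σ (y_i + y_{i+1})·c_i = 3300, so ȳ = 3300 / (6·(-232.5)) = -220/93.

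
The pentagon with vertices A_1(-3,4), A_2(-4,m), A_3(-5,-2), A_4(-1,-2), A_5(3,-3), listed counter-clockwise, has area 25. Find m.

3

The doubled signed area Σ (x_i y_{i+1} − x_{i+1} y_i) is linear in m.
With m=0 it equals 44; the coefficient of m is 2 (from the two edges through A_2).
So 2·m + 44 = 2·25 = 50 ⇒ m = 3.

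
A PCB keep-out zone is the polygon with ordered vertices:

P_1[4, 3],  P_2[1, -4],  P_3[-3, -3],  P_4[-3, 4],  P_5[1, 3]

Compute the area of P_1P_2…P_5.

38.5

Cross-terms: -19, -15, -21, -13, -9  ⇒  Σ = -77
Area = |Σ|/2 = 38.5.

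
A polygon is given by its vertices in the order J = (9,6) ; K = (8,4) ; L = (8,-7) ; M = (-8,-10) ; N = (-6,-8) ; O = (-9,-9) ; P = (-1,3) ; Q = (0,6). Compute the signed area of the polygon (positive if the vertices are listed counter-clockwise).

-173

Apply the shoelace (surveyor's) formula: 2A = Σ (x_i·y_{i+1} − x_{i+1}·y_i), indices taken mod 8.
J→K: (9)(4) − (8)(6) = -12
K→L: (8)(-7) − (8)(4) = -88
L→M: (8)(-10) − (-8)(-7) = -136
M→N: (-8)(-8) − (-6)(-10) = 4
N→O: (-6)(-9) − (-9)(-8) = -18
O→P: (-9)(3) − (-1)(-9) = -36
P→Q: (-1)(6) − (0)(3) = -6
Q→J: (0)(6) − (9)(6) = -54
Σ = -346
Signed area = Σ/2 = -173 (negative ⇒ clockwise traversal).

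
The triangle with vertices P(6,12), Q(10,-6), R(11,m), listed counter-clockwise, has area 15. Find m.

-3

Write out the shoelace sum; only the two edges meeting at R involve m:
2·Area = [(10·m − 11·(-6)) + (11·12 − 6·m)] + -156
       = 4·m + 42 = 30
⇒ m = -3.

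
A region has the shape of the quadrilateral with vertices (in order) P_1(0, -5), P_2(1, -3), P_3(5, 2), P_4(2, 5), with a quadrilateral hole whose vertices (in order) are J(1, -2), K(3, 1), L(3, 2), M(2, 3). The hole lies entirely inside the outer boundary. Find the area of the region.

Outer boundary:
Apply the shoelace formula: 2A = Σ (x_i·y_{i+1} − x_{i+1}·y_i), indices taken mod 4.
Σ = (5) + (17) + (21) + (-10) = 33
Area = |Σ|/2 = 16.5.
Hole:
Apply the surveyor's formula: 2A = Σ (x_i·y_{i+1} − x_{i+1}·y_i), indices taken mod 4.
Σ = (7) + (3) + (5) + (-7) = 8
Area = |Σ|/2 = 4.
Net area = 16.5 − 4 = 12.5.

12.5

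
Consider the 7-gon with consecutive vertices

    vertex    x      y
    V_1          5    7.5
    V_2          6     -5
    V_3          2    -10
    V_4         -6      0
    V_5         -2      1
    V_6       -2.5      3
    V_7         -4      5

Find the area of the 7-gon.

122.5

Cross-terms: -70, -50, -60, -6, -3.5, -0.5, -55  ⇒  Σ = -245
Area = |Σ|/2 = 122.5.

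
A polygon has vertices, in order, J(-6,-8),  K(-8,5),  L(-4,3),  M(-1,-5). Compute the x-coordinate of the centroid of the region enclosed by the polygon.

Apply Gauss's area formula. First the cross-terms c_i = x_i·y_{i+1} − x_{i+1}·y_i:
  -94, -4, 23, -22  ⇒  2A = -97, A = -48.5.
Then Σ (x_i + x_{i+1})·c_i = 1403, so x̄ = 1403 / (6·(-48.5)) = -1403/291.

-1403/291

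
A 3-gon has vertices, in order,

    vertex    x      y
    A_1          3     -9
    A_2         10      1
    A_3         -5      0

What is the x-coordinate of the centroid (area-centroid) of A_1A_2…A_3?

Apply the shoelace (surveyor's) formula. First the cross-terms c_i = x_i·y_{i+1} − x_{i+1}·y_i:
  93, 5, 45  ⇒  2A = 143, A = 71.5.
Then Σ (x_i + x_{i+1})·c_i = 1144, so x̄ = 1144 / (6·71.5) = 8/3.

8/3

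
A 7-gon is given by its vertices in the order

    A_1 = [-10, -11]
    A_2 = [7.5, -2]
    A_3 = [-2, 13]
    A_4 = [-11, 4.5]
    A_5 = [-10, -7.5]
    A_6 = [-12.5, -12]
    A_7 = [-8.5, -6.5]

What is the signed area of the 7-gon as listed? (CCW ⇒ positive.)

Σ = (102.5) + (93.5) + (134) + (127.5) + (26.25) + (-20.75) + (28.5) = 491.5
Signed area = Σ/2 = 245.75 (positive ⇒ counter-clockwise traversal).

245.75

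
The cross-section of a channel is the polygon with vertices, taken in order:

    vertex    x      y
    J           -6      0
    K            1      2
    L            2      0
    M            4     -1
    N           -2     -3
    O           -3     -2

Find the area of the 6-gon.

J→K: (-6)(2) − (1)(0) = -12
K→L: (1)(0) − (2)(2) = -4
L→M: (2)(-1) − (4)(0) = -2
M→N: (4)(-3) − (-2)(-1) = -14
N→O: (-2)(-2) − (-3)(-3) = -5
O→J: (-3)(0) − (-6)(-2) = -12
Σ = -49
Area = |Σ|/2 = 24.5.

24.5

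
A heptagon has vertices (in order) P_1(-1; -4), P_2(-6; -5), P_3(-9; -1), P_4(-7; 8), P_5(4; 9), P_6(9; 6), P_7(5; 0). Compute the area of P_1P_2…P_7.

Σ = (-19) + (-39) + (-79) + (-95) + (-57) + (-30) + (-20) = -339
Area = |Σ|/2 = 169.5.

169.5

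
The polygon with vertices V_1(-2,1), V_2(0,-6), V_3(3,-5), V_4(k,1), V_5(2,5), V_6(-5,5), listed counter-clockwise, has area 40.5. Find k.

1

Write out the shoelace sum; only the two edges meeting at V_4 involve k:
2·Area = [(3·1 − k·(-5)) + (k·5 − 2·1)] + 70
       = 10·k + 71 = 81
⇒ k = 1.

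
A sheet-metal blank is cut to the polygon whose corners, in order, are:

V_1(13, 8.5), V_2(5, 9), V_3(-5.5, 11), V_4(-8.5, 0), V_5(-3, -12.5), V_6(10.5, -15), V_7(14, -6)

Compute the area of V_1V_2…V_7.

449.5

Apply the surveyor's formula: 2A = Σ (x_i·y_{i+1} − x_{i+1}·y_i), indices taken mod 7.
V_1→V_2: (13)(9) − (5)(8.5) = 74.5
V_2→V_3: (5)(11) − (-5.5)(9) = 104.5
V_3→V_4: (-5.5)(0) − (-8.5)(11) = 93.5
V_4→V_5: (-8.5)(-12.5) − (-3)(0) = 106.25
V_5→V_6: (-3)(-15) − (10.5)(-12.5) = 176.25
V_6→V_7: (10.5)(-6) − (14)(-15) = 147
V_7→V_1: (14)(8.5) − (13)(-6) = 197
Σ = 899
Area = |Σ|/2 = 449.5.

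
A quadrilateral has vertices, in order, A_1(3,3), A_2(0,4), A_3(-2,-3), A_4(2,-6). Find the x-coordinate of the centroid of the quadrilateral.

Apply the shoelace (surveyor's) formula. First the cross-terms c_i = x_i·y_{i+1} − x_{i+1}·y_i:
  12, 8, 18, 24  ⇒  2A = 62, A = 31.
Then Σ (x_i + x_{i+1})·c_i = 140, so x̄ = 140 / (6·31) = 70/93.

70/93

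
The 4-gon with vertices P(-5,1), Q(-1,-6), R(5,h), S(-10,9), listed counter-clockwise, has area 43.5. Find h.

Write out the shoelace sum; only the two edges meeting at R involve h:
2·Area = [((-1)·h − 5·(-6)) + (5·9 − (-10)·h)] + 66
       = 9·h + 141 = 87
⇒ h = -6.

-6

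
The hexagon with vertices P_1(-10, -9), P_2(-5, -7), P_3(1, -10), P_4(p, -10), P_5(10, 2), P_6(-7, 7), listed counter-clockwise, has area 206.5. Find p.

2

The doubled signed area Σ (x_i y_{i+1} − x_{i+1} y_i) is linear in p.
With p=0 it equals 389; the coefficient of p is 12 (from the two edges through P_4).
So 12·p + 389 = 2·206.5 = 413 ⇒ p = 2.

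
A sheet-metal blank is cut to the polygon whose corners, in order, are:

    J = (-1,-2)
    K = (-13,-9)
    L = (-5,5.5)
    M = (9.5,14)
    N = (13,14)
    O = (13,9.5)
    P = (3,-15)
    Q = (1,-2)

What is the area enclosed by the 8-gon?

290.875

Apply the shoelace formula: 2A = Σ (x_i·y_{i+1} − x_{i+1}·y_i), indices taken mod 8.
Cross-terms: -17, -116.5, -122.25, -49, -58.5, -223.5, 9, -4  ⇒  Σ = -581.75
Area = |Σ|/2 = 290.875.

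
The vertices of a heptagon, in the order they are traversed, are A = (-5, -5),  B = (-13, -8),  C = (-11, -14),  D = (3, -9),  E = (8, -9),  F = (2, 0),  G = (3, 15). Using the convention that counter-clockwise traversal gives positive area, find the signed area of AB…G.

Cross-terms: -25, 94, 141, 45, 18, 30, 60  ⇒  Σ = 363
Signed area = Σ/2 = 181.5 (positive ⇒ counter-clockwise traversal).

181.5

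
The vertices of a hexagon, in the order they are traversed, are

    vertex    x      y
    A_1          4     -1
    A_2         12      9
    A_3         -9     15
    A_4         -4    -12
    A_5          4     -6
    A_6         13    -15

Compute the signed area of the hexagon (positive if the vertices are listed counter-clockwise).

307

Apply Gauss's area formula: 2A = Σ (x_i·y_{i+1} − x_{i+1}·y_i), indices taken mod 6.
Cross-terms: 48, 261, 168, 72, 18, 47  ⇒  Σ = 614
Signed area = Σ/2 = 307 (positive ⇒ counter-clockwise traversal).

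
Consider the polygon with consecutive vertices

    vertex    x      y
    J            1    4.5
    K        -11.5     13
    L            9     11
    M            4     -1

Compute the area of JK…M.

106.375

Apply Gauss's area formula: 2A = Σ (x_i·y_{i+1} − x_{i+1}·y_i), indices taken mod 4.
Σ = (64.75) + (-243.5) + (-53) + (19) = -212.75
Area = |Σ|/2 = 106.375.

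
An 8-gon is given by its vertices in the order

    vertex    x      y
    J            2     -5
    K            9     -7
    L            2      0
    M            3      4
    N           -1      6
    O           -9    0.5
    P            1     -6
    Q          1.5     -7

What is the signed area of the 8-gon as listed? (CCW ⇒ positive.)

Apply the shoelace (surveyor's) formula: 2A = Σ (x_i·y_{i+1} − x_{i+1}·y_i), indices taken mod 8.
Cross-terms: 31, 14, 8, 22, 53.5, 53.5, 2, 6.5  ⇒  Σ = 190.5
Signed area = Σ/2 = 95.25 (positive ⇒ counter-clockwise traversal).

95.25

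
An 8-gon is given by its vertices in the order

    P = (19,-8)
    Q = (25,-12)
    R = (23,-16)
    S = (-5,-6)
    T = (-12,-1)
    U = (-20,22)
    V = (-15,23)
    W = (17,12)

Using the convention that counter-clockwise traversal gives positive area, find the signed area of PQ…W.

Apply the shoelace (surveyor's) formula: 2A = Σ (x_i·y_{i+1} − x_{i+1}·y_i), indices taken mod 8.
P→Q: (19)(-12) − (25)(-8) = -28
Q→R: (25)(-16) − (23)(-12) = -124
R→S: (23)(-6) − (-5)(-16) = -218
S→T: (-5)(-1) − (-12)(-6) = -67
T→U: (-12)(22) − (-20)(-1) = -284
U→V: (-20)(23) − (-15)(22) = -130
V→W: (-15)(12) − (17)(23) = -571
W→P: (17)(-8) − (19)(12) = -364
Σ = -1786
Signed area = Σ/2 = -893 (negative ⇒ clockwise traversal).

-893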